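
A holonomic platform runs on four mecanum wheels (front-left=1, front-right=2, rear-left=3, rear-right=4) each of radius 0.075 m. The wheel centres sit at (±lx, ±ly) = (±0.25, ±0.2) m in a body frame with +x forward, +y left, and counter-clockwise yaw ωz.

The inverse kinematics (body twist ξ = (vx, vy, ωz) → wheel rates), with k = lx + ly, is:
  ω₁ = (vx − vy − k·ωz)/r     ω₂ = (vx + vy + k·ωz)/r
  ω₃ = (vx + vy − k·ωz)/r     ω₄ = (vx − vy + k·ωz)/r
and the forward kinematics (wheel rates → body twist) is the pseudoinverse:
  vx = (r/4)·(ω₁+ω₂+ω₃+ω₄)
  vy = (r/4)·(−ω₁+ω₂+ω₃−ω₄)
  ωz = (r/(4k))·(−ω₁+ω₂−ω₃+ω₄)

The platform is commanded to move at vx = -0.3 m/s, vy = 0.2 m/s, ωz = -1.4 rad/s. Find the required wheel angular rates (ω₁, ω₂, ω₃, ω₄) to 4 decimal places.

k = lx + ly = 0.25 + 0.2 = 0.4500;  k·ωz = 0.4500·-1.4 = -0.6300
ω₁ (FL) = (vx − vy − k·ωz)/r = 0.1300/0.075 = 1.7333
ω₂ (FR) = (vx + vy + k·ωz)/r = -0.7300/0.075 = -9.7333
ω₃ (RL) = (vx + vy − k·ωz)/r = 0.5300/0.075 = 7.0667
ω₄ (RR) = (vx − vy + k·ωz)/r = -1.1300/0.075 = -15.0667

(1.7333, -9.7333, 7.0667, -15.0667)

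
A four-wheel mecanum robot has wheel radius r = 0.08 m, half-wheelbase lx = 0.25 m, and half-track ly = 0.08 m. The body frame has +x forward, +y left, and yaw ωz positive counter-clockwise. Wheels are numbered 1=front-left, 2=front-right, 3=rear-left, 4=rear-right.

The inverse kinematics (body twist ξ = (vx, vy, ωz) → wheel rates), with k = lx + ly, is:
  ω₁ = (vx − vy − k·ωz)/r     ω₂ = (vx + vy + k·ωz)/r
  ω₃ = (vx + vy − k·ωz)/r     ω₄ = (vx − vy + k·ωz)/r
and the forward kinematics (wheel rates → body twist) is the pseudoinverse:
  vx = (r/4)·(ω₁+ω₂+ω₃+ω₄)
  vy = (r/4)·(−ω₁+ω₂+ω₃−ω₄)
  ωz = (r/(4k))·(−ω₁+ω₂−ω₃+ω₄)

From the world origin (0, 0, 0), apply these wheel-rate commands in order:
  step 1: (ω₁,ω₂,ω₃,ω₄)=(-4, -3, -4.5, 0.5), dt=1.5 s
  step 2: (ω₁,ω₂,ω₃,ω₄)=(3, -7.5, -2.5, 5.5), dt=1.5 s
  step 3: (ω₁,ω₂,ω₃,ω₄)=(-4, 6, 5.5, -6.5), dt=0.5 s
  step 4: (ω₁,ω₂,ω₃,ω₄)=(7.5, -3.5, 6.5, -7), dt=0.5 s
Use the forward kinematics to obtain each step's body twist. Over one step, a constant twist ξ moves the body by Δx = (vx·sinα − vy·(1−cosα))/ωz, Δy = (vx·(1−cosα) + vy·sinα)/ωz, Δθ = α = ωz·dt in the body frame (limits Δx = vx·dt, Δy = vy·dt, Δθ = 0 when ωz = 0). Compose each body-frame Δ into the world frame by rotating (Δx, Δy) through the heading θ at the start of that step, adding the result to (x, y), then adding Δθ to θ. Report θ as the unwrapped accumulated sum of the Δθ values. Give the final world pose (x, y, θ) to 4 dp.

(-0.1071, -0.4895, -0.4848)

step 1: ξ=(vx,vy,ωz)=(-0.2200, -0.0800, 0.3636), dt=1.5 → body Δ=(-0.2820, -0.2019, 0.5455) → world pose (-0.2820, -0.2019, 0.5455)
step 2: ξ=(vx,vy,ωz)=(-0.0300, -0.3700, -0.1515), dt=1.5 → body Δ=(-0.1074, -0.5451, -0.2273) → world pose (-0.0910, -0.7237, 0.3182)
step 3: ξ=(vx,vy,ωz)=(0.0200, 0.4400, -0.1212), dt=0.5 → body Δ=(0.0167, 0.2196, -0.0606) → world pose (-0.1438, -0.5099, 0.2576)
step 4: ξ=(vx,vy,ωz)=(0.0700, 0.0500, -1.4848), dt=0.5 → body Δ=(0.0407, 0.0104, -0.7424) → world pose (-0.1071, -0.4895, -0.4848)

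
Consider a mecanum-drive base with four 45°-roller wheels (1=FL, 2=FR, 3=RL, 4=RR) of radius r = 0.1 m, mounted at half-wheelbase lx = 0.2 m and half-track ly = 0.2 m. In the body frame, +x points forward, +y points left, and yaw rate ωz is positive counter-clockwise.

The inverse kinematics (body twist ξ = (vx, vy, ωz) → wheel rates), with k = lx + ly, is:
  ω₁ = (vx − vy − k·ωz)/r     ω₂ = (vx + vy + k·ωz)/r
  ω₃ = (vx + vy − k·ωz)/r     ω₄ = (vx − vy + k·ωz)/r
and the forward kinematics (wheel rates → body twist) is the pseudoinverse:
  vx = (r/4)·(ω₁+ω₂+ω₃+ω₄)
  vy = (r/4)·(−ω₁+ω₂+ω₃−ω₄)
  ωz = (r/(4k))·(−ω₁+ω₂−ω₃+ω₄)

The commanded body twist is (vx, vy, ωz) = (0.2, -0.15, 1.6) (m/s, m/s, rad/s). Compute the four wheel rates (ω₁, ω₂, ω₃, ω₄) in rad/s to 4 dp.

k = lx + ly = 0.2 + 0.2 = 0.4000;  k·ωz = 0.4000·1.6 = 0.6400
ω₁ (FL) = (vx − vy − k·ωz)/r = -0.2900/0.1 = -2.9000
ω₂ (FR) = (vx + vy + k·ωz)/r = 0.6900/0.1 = 6.9000
ω₃ (RL) = (vx + vy − k·ωz)/r = -0.5900/0.1 = -5.9000
ω₄ (RR) = (vx − vy + k·ωz)/r = 0.9900/0.1 = 9.9000

(-2.9000, 6.9000, -5.9000, 9.9000)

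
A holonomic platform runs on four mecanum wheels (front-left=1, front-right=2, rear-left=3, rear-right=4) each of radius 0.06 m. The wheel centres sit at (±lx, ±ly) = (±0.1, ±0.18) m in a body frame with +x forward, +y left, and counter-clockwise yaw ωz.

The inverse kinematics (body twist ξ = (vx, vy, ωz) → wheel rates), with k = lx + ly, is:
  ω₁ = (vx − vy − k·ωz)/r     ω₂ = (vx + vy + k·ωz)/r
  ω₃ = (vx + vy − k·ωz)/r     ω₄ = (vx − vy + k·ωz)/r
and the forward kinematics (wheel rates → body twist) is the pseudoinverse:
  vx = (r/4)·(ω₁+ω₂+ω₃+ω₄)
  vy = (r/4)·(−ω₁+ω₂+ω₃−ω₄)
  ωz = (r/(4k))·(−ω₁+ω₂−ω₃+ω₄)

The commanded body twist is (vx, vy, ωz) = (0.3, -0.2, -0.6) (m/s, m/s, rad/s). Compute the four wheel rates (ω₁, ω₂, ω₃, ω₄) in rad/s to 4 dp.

(11.1333, -1.1333, 4.4667, 5.5333)

k = lx + ly = 0.1 + 0.18 = 0.2800;  k·ωz = 0.2800·-0.6 = -0.1680
ω₁ (FL) = (vx − vy − k·ωz)/r = 0.6680/0.06 = 11.1333
ω₂ (FR) = (vx + vy + k·ωz)/r = -0.0680/0.06 = -1.1333
ω₃ (RL) = (vx + vy − k·ωz)/r = 0.2680/0.06 = 4.4667
ω₄ (RR) = (vx − vy + k·ωz)/r = 0.3320/0.06 = 5.5333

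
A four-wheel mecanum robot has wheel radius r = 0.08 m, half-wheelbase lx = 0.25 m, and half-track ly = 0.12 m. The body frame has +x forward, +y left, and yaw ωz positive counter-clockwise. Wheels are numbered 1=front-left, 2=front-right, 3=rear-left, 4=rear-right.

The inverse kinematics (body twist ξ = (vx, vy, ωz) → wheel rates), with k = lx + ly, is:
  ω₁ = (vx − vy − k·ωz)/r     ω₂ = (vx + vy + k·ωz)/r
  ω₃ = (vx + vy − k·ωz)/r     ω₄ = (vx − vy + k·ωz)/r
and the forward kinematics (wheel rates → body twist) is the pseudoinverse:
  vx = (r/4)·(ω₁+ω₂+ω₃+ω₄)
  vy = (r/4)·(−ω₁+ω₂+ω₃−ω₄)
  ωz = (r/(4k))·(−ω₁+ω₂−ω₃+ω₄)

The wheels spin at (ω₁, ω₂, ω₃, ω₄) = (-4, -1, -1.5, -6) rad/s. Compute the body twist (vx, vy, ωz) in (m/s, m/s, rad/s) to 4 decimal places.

(-0.2500, 0.1500, -0.0811)

k = lx + ly = 0.25 + 0.12 = 0.3700
ω₁+ω₂+ω₃+ω₄ = -12.5000  →  vx = (0.08/4)·-12.5000 = -0.2500
−ω₁+ω₂+ω₃−ω₄ = 7.5000  →  vy = (0.08/4)·7.5000 = 0.1500
−ω₁+ω₂−ω₃+ω₄ = -1.5000  →  ωz = (0.08/1.4800)·-1.5000 = -0.0811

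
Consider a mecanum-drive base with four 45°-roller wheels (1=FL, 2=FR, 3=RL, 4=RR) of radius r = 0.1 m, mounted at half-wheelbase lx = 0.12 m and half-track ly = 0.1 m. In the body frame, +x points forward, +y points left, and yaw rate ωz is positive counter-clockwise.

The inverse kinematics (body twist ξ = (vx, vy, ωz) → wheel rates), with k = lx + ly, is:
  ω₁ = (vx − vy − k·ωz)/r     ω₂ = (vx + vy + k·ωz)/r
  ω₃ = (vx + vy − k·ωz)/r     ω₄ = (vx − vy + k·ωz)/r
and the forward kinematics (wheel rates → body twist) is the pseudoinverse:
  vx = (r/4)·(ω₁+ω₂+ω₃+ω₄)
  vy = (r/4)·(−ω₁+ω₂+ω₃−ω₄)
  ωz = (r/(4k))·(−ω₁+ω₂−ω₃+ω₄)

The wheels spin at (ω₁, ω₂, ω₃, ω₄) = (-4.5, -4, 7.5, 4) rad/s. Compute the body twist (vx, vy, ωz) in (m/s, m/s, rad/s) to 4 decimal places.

(0.0750, 0.1000, -0.3409)

k = lx + ly = 0.12 + 0.1 = 0.2200
ω₁+ω₂+ω₃+ω₄ = 3.0000  →  vx = (0.1/4)·3.0000 = 0.0750
−ω₁+ω₂+ω₃−ω₄ = 4.0000  →  vy = (0.1/4)·4.0000 = 0.1000
−ω₁+ω₂−ω₃+ω₄ = -3.0000  →  ωz = (0.1/0.8800)·-3.0000 = -0.3409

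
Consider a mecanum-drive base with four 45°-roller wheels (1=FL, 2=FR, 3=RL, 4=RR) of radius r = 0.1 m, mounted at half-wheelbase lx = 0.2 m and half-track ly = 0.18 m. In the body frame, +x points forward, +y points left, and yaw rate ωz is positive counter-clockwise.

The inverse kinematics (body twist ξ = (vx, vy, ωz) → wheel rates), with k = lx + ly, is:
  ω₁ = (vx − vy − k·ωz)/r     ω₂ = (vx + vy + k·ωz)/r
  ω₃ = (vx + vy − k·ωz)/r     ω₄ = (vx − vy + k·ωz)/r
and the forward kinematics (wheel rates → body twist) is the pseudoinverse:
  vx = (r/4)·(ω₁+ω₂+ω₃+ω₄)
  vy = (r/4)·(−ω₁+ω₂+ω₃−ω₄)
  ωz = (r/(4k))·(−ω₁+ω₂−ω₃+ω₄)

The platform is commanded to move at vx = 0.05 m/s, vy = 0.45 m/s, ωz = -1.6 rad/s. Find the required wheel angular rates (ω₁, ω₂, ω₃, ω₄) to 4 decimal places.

(2.0800, -1.0800, 11.0800, -10.0800)

k = lx + ly = 0.2 + 0.18 = 0.3800;  k·ωz = 0.3800·-1.6 = -0.6080
ω₁ (FL) = (vx − vy − k·ωz)/r = 0.2080/0.1 = 2.0800
ω₂ (FR) = (vx + vy + k·ωz)/r = -0.1080/0.1 = -1.0800
ω₃ (RL) = (vx + vy − k·ωz)/r = 1.1080/0.1 = 11.0800
ω₄ (RR) = (vx − vy + k·ωz)/r = -1.0080/0.1 = -10.0800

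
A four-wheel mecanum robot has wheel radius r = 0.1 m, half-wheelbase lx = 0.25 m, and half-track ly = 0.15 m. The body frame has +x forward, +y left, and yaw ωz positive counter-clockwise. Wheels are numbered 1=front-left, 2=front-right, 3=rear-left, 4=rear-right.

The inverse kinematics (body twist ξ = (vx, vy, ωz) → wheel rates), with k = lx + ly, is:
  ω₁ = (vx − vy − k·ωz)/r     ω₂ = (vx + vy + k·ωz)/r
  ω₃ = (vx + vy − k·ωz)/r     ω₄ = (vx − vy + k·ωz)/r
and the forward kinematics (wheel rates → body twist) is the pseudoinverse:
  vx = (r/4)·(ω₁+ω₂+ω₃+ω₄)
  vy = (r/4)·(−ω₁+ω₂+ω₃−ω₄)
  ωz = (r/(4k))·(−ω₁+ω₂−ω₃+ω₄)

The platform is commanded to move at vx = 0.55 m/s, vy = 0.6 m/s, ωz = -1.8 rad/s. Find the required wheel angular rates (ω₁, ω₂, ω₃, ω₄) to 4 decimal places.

(6.7000, 4.3000, 18.7000, -7.7000)

k = lx + ly = 0.25 + 0.15 = 0.4000;  k·ωz = 0.4000·-1.8 = -0.7200
ω₁ (FL) = (vx − vy − k·ωz)/r = 0.6700/0.1 = 6.7000
ω₂ (FR) = (vx + vy + k·ωz)/r = 0.4300/0.1 = 4.3000
ω₃ (RL) = (vx + vy − k·ωz)/r = 1.8700/0.1 = 18.7000
ω₄ (RR) = (vx − vy + k·ωz)/r = -0.7700/0.1 = -7.7000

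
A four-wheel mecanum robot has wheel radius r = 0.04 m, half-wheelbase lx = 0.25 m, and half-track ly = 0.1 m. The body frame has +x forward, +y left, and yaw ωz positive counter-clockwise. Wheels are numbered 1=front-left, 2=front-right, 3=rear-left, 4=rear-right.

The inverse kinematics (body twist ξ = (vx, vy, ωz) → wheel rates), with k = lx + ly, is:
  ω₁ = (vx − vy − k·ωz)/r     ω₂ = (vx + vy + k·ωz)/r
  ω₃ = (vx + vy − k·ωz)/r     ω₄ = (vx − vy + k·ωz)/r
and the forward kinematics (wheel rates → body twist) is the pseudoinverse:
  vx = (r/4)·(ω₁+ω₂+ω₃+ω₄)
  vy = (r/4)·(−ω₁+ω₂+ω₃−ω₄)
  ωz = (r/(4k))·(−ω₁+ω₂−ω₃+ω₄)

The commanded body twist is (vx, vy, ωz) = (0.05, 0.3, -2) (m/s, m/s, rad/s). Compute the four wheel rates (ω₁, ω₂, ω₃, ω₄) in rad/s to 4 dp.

(11.2500, -8.7500, 26.2500, -23.7500)

k = lx + ly = 0.25 + 0.1 = 0.3500;  k·ωz = 0.3500·-2 = -0.7000
ω₁ (FL) = (vx − vy − k·ωz)/r = 0.4500/0.04 = 11.2500
ω₂ (FR) = (vx + vy + k·ωz)/r = -0.3500/0.04 = -8.7500
ω₃ (RL) = (vx + vy − k·ωz)/r = 1.0500/0.04 = 26.2500
ω₄ (RR) = (vx − vy + k·ωz)/r = -0.9500/0.04 = -23.7500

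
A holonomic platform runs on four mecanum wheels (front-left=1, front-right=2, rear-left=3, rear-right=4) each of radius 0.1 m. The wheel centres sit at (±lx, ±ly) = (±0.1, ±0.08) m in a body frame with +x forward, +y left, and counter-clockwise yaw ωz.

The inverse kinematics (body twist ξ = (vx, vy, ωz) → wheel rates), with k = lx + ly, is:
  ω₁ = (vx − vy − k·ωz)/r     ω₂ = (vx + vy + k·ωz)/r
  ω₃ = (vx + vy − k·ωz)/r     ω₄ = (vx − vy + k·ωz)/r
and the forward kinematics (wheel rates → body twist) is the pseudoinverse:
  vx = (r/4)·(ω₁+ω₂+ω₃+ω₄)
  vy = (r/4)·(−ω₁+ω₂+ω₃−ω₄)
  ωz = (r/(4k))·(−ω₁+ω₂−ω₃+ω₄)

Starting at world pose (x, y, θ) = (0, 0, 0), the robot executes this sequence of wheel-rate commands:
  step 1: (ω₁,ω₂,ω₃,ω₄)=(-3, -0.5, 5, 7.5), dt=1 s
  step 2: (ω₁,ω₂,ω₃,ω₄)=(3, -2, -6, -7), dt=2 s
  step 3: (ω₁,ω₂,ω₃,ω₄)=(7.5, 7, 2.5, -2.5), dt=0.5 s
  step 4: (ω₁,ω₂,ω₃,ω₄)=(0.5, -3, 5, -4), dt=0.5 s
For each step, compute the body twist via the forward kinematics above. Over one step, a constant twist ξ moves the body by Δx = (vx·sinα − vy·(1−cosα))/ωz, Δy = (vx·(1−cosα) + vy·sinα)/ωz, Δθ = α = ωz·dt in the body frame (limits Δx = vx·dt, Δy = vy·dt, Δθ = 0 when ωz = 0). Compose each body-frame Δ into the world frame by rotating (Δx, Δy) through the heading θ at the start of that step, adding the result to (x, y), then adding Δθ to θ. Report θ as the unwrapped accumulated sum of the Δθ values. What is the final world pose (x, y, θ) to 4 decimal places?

(-0.1533, -0.1670, -2.2222)

step 1: ξ=(vx,vy,ωz)=(0.2250, 0.0000, 0.6944), dt=1.0 → body Δ=(0.2073, 0.0750, 0.6944) → world pose (0.2073, 0.0750, 0.6944)
step 2: ξ=(vx,vy,ωz)=(-0.3000, -0.1000, -0.8333), dt=2.0 → body Δ=(-0.4898, 0.2750, -1.6667) → world pose (-0.3450, -0.0271, -0.9722)
step 3: ξ=(vx,vy,ωz)=(0.3625, 0.1125, -0.7639), dt=0.5 → body Δ=(0.1875, 0.0207, -0.3819) → world pose (-0.2223, -0.1703, -1.3542)
step 4: ξ=(vx,vy,ωz)=(-0.0375, 0.1375, -1.7361), dt=0.5 → body Δ=(0.0115, 0.0681, -0.8681) → world pose (-0.1533, -0.1670, -2.2222)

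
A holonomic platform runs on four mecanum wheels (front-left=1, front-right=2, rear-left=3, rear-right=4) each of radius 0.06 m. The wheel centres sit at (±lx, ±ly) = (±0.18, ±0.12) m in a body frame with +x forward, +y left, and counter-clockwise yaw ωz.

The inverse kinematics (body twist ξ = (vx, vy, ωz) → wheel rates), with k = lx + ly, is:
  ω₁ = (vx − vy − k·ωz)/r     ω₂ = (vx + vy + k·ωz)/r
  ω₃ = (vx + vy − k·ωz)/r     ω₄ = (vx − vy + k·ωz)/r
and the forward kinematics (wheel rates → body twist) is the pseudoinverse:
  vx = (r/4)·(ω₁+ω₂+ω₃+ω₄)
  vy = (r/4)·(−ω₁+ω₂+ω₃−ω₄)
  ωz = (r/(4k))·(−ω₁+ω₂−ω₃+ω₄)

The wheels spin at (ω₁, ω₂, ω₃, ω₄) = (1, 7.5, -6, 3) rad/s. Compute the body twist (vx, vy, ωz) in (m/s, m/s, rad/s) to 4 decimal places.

(0.0825, -0.0375, 0.7750)

k = lx + ly = 0.18 + 0.12 = 0.3000
ω₁+ω₂+ω₃+ω₄ = 5.5000  →  vx = (0.06/4)·5.5000 = 0.0825
−ω₁+ω₂+ω₃−ω₄ = -2.5000  →  vy = (0.06/4)·-2.5000 = -0.0375
−ω₁+ω₂−ω₃+ω₄ = 15.5000  →  ωz = (0.06/1.2000)·15.5000 = 0.7750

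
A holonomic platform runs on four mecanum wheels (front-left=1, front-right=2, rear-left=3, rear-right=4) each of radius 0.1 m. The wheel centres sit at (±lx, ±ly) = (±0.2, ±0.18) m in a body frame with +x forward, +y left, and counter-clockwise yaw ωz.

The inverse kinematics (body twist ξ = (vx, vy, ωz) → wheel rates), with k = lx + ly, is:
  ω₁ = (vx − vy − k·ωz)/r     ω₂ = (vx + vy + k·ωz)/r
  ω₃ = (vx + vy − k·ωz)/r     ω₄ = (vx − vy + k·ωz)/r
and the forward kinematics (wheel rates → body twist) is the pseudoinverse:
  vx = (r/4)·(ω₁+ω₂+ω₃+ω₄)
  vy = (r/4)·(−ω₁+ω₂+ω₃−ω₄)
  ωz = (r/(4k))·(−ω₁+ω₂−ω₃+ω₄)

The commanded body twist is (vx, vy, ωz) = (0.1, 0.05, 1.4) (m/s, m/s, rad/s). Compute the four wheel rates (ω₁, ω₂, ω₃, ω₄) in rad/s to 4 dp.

(-4.8200, 6.8200, -3.8200, 5.8200)

k = lx + ly = 0.2 + 0.18 = 0.3800;  k·ωz = 0.3800·1.4 = 0.5320
ω₁ (FL) = (vx − vy − k·ωz)/r = -0.4820/0.1 = -4.8200
ω₂ (FR) = (vx + vy + k·ωz)/r = 0.6820/0.1 = 6.8200
ω₃ (RL) = (vx + vy − k·ωz)/r = -0.3820/0.1 = -3.8200
ω₄ (RR) = (vx − vy + k·ωz)/r = 0.5820/0.1 = 5.8200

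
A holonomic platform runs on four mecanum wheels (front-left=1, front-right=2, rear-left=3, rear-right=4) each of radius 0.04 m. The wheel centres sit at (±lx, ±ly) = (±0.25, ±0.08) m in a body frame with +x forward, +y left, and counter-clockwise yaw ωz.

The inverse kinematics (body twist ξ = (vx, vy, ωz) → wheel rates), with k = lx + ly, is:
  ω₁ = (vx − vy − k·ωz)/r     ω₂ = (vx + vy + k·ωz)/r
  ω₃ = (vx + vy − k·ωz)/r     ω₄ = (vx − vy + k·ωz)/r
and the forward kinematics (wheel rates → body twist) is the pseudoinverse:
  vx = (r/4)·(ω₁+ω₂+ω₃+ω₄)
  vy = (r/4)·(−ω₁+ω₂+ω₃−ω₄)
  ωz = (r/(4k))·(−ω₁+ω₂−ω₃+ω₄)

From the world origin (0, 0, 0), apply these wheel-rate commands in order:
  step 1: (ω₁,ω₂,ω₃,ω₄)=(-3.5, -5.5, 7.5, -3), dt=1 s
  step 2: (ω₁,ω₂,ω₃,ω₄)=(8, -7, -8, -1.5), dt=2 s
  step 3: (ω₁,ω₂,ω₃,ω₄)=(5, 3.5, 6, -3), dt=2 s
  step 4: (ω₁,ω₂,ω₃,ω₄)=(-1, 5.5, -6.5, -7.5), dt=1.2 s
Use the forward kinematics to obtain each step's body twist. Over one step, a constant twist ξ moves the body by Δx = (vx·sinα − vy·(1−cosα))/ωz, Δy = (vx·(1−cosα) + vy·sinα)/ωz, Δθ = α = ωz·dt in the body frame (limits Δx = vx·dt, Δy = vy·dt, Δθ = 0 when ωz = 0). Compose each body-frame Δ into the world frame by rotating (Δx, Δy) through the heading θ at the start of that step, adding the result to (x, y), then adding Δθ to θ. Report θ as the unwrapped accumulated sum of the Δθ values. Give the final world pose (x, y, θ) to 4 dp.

step 1: ξ=(vx,vy,ωz)=(-0.0450, 0.0850, -0.3788), dt=1.0 → body Δ=(-0.0280, 0.0914, -0.3788) → world pose (-0.0280, 0.0914, -0.3788)
step 2: ξ=(vx,vy,ωz)=(-0.0850, -0.2150, -0.2576), dt=2.0 → body Δ=(-0.2709, -0.3684, -0.5152) → world pose (-0.4160, -0.1507, -0.8939)
step 3: ξ=(vx,vy,ωz)=(0.1150, 0.0750, -0.3182), dt=2.0 → body Δ=(0.2609, 0.0693, -0.6364) → world pose (-0.1985, -0.3107, -1.5303)
step 4: ξ=(vx,vy,ωz)=(-0.0950, 0.0750, 0.1667), dt=1.2 → body Δ=(-0.1222, 0.0780, 0.2000) → world pose (-0.1255, -0.1854, -1.3303)

(-0.1255, -0.1854, -1.3303)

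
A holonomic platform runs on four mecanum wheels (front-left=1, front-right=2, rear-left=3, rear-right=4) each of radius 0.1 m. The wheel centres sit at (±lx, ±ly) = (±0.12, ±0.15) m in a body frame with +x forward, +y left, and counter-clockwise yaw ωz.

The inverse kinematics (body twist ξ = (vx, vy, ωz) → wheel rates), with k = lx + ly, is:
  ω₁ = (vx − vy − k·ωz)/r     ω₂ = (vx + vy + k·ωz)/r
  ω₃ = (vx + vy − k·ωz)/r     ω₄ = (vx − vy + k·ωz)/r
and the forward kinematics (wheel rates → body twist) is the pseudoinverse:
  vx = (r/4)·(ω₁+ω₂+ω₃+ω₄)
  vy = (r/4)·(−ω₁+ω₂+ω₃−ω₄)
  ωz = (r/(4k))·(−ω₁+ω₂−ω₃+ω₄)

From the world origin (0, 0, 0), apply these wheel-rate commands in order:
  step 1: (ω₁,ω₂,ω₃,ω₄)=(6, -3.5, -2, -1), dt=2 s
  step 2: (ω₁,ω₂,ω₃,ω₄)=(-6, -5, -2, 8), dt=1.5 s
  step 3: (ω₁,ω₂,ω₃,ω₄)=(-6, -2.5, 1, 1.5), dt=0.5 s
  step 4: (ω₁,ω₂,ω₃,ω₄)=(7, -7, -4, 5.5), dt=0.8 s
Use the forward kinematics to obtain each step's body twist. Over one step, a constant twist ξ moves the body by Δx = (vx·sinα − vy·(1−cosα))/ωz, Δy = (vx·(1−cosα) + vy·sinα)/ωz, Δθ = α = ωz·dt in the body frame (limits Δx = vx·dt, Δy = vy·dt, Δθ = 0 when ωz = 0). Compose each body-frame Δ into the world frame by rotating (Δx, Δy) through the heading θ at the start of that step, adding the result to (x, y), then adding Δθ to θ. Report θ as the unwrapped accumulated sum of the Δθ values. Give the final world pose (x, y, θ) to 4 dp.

step 1: ξ=(vx,vy,ωz)=(-0.0125, -0.2625, -0.7870), dt=2.0 → body Δ=(-0.3505, -0.3176, -1.5741) → world pose (-0.3505, -0.3176, -1.5741)
step 2: ξ=(vx,vy,ωz)=(-0.1250, -0.2250, 1.0185), dt=1.5 → body Δ=(0.0888, -0.3382, 1.5278) → world pose (-0.6889, -0.4053, -0.0463)
step 3: ξ=(vx,vy,ωz)=(-0.1500, 0.0750, 0.3704), dt=0.5 → body Δ=(-0.0780, 0.0304, 0.1852) → world pose (-0.7655, -0.3713, 0.1389)
step 4: ξ=(vx,vy,ωz)=(0.0375, -0.5875, -0.4167), dt=0.8 → body Δ=(-0.0482, -0.4663, -0.3333) → world pose (-0.7486, -0.8398, -0.1944)

(-0.7486, -0.8398, -0.1944)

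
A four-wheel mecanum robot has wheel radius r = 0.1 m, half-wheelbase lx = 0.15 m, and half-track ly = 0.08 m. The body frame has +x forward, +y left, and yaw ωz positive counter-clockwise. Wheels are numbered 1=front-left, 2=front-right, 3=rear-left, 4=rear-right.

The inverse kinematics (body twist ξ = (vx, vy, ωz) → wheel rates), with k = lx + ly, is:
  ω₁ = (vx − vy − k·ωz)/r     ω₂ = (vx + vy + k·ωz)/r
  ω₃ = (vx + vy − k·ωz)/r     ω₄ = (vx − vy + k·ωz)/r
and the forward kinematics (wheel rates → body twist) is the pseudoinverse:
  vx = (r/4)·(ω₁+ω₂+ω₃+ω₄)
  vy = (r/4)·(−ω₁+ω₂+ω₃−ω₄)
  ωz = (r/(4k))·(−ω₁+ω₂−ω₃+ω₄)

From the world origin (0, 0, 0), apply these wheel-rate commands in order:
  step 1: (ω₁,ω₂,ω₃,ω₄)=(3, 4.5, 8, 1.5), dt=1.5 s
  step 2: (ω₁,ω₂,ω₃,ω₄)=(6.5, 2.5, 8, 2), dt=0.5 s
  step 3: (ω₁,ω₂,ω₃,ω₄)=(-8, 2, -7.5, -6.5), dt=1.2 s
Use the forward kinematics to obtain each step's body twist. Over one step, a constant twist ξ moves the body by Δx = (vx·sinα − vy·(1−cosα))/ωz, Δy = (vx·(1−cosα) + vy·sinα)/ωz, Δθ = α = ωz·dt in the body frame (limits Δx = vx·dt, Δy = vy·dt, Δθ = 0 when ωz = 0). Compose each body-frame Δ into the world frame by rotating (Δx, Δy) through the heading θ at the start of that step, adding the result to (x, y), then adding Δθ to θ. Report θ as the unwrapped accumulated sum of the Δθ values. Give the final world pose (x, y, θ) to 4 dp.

step 1: ξ=(vx,vy,ωz)=(0.4250, 0.2000, -0.5435), dt=1.5 → body Δ=(0.6849, 0.0221, -0.8152) → world pose (0.6849, 0.0221, -0.8152)
step 2: ξ=(vx,vy,ωz)=(0.4750, 0.0500, -1.0870), dt=0.5 → body Δ=(0.2326, -0.0392, -0.5435) → world pose (0.8158, -0.1741, -1.3587)
step 3: ξ=(vx,vy,ωz)=(-0.5000, 0.2250, 1.1957), dt=1.2 → body Δ=(-0.5770, -0.1750, 1.4348) → world pose (0.5233, 0.3531, 0.0761)

(0.5233, 0.3531, 0.0761)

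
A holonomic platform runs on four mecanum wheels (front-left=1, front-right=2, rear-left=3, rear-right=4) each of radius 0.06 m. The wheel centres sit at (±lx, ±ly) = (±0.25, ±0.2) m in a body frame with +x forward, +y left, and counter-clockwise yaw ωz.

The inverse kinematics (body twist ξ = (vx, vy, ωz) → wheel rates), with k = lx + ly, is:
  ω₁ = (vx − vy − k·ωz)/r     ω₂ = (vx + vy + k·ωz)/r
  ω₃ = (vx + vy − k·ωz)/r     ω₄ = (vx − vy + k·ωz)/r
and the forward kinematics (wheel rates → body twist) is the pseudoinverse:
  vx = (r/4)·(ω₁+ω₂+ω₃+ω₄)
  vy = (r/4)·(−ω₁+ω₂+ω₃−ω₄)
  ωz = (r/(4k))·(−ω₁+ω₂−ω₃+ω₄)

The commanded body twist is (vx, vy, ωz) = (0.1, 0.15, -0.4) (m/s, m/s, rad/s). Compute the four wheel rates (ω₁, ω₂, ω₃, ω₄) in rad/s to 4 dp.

k = lx + ly = 0.25 + 0.2 = 0.4500;  k·ωz = 0.4500·-0.4 = -0.1800
ω₁ (FL) = (vx − vy − k·ωz)/r = 0.1300/0.06 = 2.1667
ω₂ (FR) = (vx + vy + k·ωz)/r = 0.0700/0.06 = 1.1667
ω₃ (RL) = (vx + vy − k·ωz)/r = 0.4300/0.06 = 7.1667
ω₄ (RR) = (vx − vy + k·ωz)/r = -0.2300/0.06 = -3.8333

(2.1667, 1.1667, 7.1667, -3.8333)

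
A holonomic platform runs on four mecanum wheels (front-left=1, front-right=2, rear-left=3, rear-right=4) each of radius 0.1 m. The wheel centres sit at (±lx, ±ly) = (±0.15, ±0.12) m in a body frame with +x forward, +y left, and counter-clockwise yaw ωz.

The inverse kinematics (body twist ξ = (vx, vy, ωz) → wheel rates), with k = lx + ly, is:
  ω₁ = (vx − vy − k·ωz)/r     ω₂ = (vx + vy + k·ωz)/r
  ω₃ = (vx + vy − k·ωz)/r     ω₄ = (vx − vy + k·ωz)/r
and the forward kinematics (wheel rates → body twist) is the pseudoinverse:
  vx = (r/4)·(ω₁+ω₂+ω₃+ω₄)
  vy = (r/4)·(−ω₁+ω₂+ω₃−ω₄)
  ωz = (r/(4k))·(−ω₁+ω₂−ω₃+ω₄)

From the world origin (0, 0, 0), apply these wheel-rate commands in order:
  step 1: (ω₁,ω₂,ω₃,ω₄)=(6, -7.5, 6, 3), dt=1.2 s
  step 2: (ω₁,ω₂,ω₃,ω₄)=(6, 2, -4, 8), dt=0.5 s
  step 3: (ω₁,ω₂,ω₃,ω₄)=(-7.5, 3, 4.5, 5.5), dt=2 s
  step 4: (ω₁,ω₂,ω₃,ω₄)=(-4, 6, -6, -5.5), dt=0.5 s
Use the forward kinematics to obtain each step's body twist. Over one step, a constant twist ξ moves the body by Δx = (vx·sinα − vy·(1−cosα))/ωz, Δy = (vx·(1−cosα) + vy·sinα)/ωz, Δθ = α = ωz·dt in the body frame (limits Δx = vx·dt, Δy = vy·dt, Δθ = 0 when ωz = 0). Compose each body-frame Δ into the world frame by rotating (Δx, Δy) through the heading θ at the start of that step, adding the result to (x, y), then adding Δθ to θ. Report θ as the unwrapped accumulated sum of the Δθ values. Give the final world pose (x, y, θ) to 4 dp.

(-0.1132, -0.2024, 1.1528)

step 1: ξ=(vx,vy,ωz)=(0.1875, -0.2625, -1.5278), dt=1.2 → body Δ=(-0.0979, -0.3205, -1.8333) → world pose (-0.0979, -0.3205, -1.8333)
step 2: ξ=(vx,vy,ωz)=(0.3000, -0.4000, 0.7407), dt=0.5 → body Δ=(0.1832, -0.1680, 0.3704) → world pose (-0.3077, -0.4538, -1.4630)
step 3: ξ=(vx,vy,ωz)=(0.1375, 0.2375, 1.0648), dt=2.0 → body Δ=(-0.2318, 0.3867, 2.1296) → world pose (0.0518, -0.1818, 0.6667)
step 4: ξ=(vx,vy,ωz)=(-0.2375, 0.2375, 0.9722), dt=0.5 → body Δ=(-0.1424, 0.0858, 0.4861) → world pose (-0.1132, -0.2024, 1.1528)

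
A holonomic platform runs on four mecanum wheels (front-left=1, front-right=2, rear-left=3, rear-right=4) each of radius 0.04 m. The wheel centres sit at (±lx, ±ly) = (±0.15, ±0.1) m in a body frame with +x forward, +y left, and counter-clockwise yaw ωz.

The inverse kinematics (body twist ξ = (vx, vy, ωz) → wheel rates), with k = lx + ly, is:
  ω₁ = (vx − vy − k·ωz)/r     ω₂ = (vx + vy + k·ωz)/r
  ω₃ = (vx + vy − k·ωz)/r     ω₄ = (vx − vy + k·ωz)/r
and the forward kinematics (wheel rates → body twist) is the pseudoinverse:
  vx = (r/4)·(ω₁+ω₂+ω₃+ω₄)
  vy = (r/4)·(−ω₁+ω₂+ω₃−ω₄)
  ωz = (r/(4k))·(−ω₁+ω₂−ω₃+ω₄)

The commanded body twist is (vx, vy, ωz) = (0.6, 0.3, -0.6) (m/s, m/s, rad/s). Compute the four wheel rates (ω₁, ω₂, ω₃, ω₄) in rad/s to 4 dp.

(11.2500, 18.7500, 26.2500, 3.7500)

k = lx + ly = 0.15 + 0.1 = 0.2500;  k·ωz = 0.2500·-0.6 = -0.1500
ω₁ (FL) = (vx − vy − k·ωz)/r = 0.4500/0.04 = 11.2500
ω₂ (FR) = (vx + vy + k·ωz)/r = 0.7500/0.04 = 18.7500
ω₃ (RL) = (vx + vy − k·ωz)/r = 1.0500/0.04 = 26.2500
ω₄ (RR) = (vx − vy + k·ωz)/r = 0.1500/0.04 = 3.7500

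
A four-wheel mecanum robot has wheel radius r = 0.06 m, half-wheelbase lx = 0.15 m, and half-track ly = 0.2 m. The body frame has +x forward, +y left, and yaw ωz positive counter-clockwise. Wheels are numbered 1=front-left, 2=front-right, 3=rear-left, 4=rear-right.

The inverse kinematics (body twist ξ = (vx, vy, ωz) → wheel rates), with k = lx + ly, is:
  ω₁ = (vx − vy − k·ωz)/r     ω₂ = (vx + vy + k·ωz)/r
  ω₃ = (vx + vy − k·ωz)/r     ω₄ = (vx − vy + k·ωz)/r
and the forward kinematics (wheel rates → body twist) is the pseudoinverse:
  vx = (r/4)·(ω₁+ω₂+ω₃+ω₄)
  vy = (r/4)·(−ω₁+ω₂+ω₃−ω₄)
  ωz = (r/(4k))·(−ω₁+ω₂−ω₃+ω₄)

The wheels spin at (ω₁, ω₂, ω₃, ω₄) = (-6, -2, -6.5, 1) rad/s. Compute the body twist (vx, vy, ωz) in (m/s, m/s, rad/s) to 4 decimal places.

(-0.2025, -0.0525, 0.4929)

k = lx + ly = 0.15 + 0.2 = 0.3500
ω₁+ω₂+ω₃+ω₄ = -13.5000  →  vx = (0.06/4)·-13.5000 = -0.2025
−ω₁+ω₂+ω₃−ω₄ = -3.5000  →  vy = (0.06/4)·-3.5000 = -0.0525
−ω₁+ω₂−ω₃+ω₄ = 11.5000  →  ωz = (0.06/1.4000)·11.5000 = 0.4929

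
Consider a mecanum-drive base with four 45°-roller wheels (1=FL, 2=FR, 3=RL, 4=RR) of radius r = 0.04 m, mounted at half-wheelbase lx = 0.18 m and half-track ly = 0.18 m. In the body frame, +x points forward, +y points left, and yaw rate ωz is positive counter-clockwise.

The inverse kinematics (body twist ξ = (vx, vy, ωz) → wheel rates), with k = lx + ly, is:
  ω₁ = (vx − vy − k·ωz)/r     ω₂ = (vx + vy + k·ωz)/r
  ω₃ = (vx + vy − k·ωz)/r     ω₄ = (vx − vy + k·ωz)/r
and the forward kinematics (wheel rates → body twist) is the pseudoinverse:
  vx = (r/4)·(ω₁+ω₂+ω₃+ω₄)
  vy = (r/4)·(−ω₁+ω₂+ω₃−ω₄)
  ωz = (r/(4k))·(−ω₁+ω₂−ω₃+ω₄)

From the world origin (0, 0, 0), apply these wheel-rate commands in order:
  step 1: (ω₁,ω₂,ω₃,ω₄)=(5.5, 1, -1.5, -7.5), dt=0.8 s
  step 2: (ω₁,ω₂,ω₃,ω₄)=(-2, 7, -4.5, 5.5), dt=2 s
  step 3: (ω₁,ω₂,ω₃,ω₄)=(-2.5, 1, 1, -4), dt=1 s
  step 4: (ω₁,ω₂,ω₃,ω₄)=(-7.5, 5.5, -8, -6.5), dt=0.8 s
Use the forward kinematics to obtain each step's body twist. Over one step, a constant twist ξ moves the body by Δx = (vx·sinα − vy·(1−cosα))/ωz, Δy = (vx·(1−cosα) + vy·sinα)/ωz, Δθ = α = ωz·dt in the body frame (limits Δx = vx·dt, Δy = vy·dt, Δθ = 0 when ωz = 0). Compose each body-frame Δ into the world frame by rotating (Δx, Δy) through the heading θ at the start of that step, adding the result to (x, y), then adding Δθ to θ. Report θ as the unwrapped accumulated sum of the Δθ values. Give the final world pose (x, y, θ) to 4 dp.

(-0.1471, 0.0036, 1.1028)

step 1: ξ=(vx,vy,ωz)=(-0.0250, 0.0150, -0.2917), dt=0.8 → body Δ=(-0.0184, 0.0142, -0.2333) → world pose (-0.0184, 0.0142, -0.2333)
step 2: ξ=(vx,vy,ωz)=(0.0600, -0.0100, 0.5278), dt=2.0 → body Δ=(0.1085, 0.0412, 1.0556) → world pose (0.0967, 0.0292, 0.8222)
step 3: ξ=(vx,vy,ωz)=(-0.0450, 0.0850, -0.0417), dt=1.0 → body Δ=(-0.0432, 0.0859, -0.0417) → world pose (0.0043, 0.0560, 0.7806)
step 4: ξ=(vx,vy,ωz)=(-0.1650, 0.1150, 0.4028), dt=0.8 → body Δ=(-0.1444, 0.0693, 0.3222) → world pose (-0.1471, 0.0036, 1.1028)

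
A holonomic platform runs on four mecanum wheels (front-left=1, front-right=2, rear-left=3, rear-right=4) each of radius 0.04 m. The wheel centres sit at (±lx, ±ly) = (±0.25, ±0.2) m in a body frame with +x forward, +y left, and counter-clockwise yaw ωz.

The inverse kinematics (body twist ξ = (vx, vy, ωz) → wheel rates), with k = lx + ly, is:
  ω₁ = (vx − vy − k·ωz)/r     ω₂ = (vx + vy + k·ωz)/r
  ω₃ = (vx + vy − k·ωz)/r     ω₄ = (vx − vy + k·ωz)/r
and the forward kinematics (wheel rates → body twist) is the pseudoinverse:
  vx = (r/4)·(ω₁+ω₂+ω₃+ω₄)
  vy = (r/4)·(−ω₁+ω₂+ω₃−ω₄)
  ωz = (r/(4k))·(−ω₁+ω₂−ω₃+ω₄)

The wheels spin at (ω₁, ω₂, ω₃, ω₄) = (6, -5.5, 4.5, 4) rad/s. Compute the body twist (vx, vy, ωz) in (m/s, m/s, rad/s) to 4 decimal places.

(0.0900, -0.1100, -0.2667)

k = lx + ly = 0.25 + 0.2 = 0.4500
ω₁+ω₂+ω₃+ω₄ = 9.0000  →  vx = (0.04/4)·9.0000 = 0.0900
−ω₁+ω₂+ω₃−ω₄ = -11.0000  →  vy = (0.04/4)·-11.0000 = -0.1100
−ω₁+ω₂−ω₃+ω₄ = -12.0000  →  ωz = (0.04/1.8000)·-12.0000 = -0.2667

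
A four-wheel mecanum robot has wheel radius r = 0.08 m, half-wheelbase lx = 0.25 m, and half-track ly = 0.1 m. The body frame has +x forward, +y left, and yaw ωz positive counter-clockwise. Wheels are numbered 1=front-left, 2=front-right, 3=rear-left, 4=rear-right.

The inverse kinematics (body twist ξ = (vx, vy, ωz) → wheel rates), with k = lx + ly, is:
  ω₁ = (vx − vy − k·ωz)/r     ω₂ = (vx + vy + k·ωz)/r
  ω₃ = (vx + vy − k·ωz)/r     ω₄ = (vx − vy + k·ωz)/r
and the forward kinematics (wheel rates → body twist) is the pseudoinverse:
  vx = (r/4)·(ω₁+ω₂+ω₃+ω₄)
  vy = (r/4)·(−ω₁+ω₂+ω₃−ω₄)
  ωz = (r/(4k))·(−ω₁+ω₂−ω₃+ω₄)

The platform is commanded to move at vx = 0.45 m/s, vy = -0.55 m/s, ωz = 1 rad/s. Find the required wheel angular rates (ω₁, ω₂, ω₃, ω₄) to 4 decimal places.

(8.1250, 3.1250, -5.6250, 16.8750)

k = lx + ly = 0.25 + 0.1 = 0.3500;  k·ωz = 0.3500·1 = 0.3500
ω₁ (FL) = (vx − vy − k·ωz)/r = 0.6500/0.08 = 8.1250
ω₂ (FR) = (vx + vy + k·ωz)/r = 0.2500/0.08 = 3.1250
ω₃ (RL) = (vx + vy − k·ωz)/r = -0.4500/0.08 = -5.6250
ω₄ (RR) = (vx − vy + k·ωz)/r = 1.3500/0.08 = 16.8750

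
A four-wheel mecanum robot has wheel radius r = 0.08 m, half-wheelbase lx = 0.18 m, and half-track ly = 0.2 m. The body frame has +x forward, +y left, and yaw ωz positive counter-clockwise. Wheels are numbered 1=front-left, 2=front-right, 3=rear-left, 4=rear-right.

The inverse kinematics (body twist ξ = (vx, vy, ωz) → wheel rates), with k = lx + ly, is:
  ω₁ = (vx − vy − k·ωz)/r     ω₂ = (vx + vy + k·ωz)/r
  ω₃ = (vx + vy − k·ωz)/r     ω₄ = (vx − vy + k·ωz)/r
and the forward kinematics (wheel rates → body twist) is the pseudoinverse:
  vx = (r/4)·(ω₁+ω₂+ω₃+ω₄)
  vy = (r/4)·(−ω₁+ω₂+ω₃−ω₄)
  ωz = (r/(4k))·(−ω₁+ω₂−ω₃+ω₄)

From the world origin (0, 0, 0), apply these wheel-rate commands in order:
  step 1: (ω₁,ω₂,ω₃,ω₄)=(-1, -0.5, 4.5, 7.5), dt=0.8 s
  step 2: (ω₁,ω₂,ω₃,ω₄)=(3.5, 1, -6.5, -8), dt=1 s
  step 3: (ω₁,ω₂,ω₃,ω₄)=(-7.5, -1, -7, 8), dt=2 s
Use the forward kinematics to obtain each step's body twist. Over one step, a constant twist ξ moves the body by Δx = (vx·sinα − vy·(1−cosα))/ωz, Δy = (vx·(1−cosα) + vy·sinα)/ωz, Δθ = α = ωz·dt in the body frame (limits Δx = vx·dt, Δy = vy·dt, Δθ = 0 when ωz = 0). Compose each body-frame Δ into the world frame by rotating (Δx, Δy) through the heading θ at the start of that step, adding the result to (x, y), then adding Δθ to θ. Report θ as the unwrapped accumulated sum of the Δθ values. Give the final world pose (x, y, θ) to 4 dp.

step 1: ξ=(vx,vy,ωz)=(0.2100, -0.0500, 0.1842), dt=0.8 → body Δ=(0.1703, -0.0275, 0.1474) → world pose (0.1703, -0.0275, 0.1474)
step 2: ξ=(vx,vy,ωz)=(-0.2000, -0.0200, -0.2105), dt=1.0 → body Δ=(-0.2006, 0.0011, -0.2105) → world pose (-0.0283, -0.0558, -0.0632)
step 3: ξ=(vx,vy,ωz)=(-0.1500, -0.1700, 1.1316), dt=2.0 → body Δ=(0.1441, -0.3328, 2.2632) → world pose (0.0945, -0.3971, 2.2000)

(0.0945, -0.3971, 2.2000)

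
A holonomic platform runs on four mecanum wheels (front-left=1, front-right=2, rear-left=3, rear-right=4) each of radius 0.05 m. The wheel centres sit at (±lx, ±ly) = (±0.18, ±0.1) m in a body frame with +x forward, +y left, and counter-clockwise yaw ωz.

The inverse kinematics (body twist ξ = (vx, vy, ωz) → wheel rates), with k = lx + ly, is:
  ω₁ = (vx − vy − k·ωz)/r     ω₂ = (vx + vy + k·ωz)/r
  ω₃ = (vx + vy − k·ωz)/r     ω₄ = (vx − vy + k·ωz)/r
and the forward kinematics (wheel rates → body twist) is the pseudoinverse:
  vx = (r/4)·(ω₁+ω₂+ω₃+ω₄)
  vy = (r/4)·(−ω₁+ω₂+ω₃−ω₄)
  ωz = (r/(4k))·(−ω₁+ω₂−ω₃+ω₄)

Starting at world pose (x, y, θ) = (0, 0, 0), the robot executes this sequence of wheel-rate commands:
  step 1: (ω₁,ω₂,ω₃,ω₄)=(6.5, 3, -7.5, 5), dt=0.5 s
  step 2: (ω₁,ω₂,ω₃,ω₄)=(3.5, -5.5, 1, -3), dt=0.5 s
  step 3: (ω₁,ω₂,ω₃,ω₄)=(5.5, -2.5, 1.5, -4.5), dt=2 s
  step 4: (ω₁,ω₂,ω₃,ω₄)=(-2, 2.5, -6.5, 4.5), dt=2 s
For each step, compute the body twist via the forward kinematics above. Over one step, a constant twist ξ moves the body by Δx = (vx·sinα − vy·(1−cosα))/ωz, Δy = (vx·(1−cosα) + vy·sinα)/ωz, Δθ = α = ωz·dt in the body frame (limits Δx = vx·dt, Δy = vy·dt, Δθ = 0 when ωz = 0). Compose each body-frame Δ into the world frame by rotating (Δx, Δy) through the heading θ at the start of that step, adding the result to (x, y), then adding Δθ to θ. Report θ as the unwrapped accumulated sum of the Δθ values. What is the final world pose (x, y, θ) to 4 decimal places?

(-0.1183, -0.2615, 0.0446)

step 1: ξ=(vx,vy,ωz)=(0.0875, -0.2000, 0.4018), dt=0.5 → body Δ=(0.0535, -0.0949, 0.2009) → world pose (0.0535, -0.0949, 0.2009)
step 2: ξ=(vx,vy,ωz)=(-0.0500, -0.0625, -0.5804), dt=0.5 → body Δ=(-0.0292, -0.0272, -0.2902) → world pose (0.0303, -0.1274, -0.0893)
step 3: ξ=(vx,vy,ωz)=(0.0000, -0.0250, -0.6250), dt=2.0 → body Δ=(-0.0274, -0.0380, -1.2500) → world pose (-0.0003, -0.1628, -1.3393)
step 4: ξ=(vx,vy,ωz)=(-0.0188, -0.0813, 0.6920), dt=2.0 → body Δ=(0.0690, -0.1374, 1.3839) → world pose (-0.1183, -0.2615, 0.0446)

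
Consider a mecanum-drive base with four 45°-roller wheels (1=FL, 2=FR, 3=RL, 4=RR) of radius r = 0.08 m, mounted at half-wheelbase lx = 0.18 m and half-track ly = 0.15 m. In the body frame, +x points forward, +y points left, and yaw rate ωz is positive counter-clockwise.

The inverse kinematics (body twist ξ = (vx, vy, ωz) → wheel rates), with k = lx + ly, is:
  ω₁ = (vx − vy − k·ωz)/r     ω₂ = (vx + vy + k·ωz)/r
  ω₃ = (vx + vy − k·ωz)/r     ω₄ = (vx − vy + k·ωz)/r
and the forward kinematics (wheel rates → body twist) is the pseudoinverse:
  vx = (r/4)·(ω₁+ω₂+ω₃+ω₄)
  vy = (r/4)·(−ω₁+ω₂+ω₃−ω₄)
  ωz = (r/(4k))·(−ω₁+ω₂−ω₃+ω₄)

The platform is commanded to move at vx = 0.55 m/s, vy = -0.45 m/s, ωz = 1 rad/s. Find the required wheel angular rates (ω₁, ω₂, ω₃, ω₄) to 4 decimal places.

k = lx + ly = 0.18 + 0.15 = 0.3300;  k·ωz = 0.3300·1 = 0.3300
ω₁ (FL) = (vx − vy − k·ωz)/r = 0.6700/0.08 = 8.3750
ω₂ (FR) = (vx + vy + k·ωz)/r = 0.4300/0.08 = 5.3750
ω₃ (RL) = (vx + vy − k·ωz)/r = -0.2300/0.08 = -2.8750
ω₄ (RR) = (vx − vy + k·ωz)/r = 1.3300/0.08 = 16.6250

(8.3750, 5.3750, -2.8750, 16.6250)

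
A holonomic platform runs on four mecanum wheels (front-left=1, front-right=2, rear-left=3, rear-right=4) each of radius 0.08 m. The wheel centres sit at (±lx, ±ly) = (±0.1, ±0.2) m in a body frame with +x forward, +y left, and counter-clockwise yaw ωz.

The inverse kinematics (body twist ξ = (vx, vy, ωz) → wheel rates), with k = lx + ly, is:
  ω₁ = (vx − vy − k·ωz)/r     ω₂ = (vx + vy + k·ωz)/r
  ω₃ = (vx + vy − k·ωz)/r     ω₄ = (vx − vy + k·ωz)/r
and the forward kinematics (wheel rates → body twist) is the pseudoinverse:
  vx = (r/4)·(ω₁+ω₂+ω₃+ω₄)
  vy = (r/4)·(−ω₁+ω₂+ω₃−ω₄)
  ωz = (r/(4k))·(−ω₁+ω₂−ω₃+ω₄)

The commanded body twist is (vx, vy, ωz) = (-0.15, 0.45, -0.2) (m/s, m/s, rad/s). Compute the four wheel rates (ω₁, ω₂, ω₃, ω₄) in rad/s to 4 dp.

(-6.7500, 3.0000, 4.5000, -8.2500)

k = lx + ly = 0.1 + 0.2 = 0.3000;  k·ωz = 0.3000·-0.2 = -0.0600
ω₁ (FL) = (vx − vy − k·ωz)/r = -0.5400/0.08 = -6.7500
ω₂ (FR) = (vx + vy + k·ωz)/r = 0.2400/0.08 = 3.0000
ω₃ (RL) = (vx + vy − k·ωz)/r = 0.3600/0.08 = 4.5000
ω₄ (RR) = (vx − vy + k·ωz)/r = -0.6600/0.08 = -8.2500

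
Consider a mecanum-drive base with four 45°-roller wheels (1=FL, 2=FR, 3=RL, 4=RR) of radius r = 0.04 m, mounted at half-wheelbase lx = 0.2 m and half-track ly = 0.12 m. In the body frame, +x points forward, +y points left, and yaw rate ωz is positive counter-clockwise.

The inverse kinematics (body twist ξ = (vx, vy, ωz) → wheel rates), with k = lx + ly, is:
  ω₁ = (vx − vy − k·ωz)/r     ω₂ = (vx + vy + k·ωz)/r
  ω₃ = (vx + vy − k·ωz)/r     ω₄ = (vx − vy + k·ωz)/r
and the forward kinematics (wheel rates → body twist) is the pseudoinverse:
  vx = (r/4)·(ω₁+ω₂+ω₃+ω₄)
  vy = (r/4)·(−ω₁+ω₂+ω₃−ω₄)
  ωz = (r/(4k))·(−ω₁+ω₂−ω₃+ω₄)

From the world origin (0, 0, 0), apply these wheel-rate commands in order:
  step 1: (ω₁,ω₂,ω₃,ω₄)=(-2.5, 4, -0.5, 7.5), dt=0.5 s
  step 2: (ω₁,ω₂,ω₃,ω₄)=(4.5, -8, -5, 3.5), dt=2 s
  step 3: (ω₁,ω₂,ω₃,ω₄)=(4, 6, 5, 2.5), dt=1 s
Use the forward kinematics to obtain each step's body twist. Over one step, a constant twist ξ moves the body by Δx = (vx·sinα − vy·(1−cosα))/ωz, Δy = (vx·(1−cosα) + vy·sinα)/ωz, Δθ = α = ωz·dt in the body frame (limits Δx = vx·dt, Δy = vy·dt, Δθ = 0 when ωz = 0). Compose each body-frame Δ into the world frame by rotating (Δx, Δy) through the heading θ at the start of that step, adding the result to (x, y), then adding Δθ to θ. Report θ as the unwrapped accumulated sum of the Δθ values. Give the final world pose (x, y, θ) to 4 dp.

(0.1625, -0.3900, -0.0391)

step 1: ξ=(vx,vy,ωz)=(0.0850, -0.0150, 0.4531), dt=0.5 → body Δ=(0.0430, -0.0026, 0.2266) → world pose (0.0430, -0.0026, 0.2266)
step 2: ξ=(vx,vy,ωz)=(-0.0500, -0.2100, -0.1250), dt=2.0 → body Δ=(-0.1512, -0.4032, -0.2500) → world pose (-0.0138, -0.4295, -0.0234)
step 3: ξ=(vx,vy,ωz)=(0.1750, 0.0450, -0.0156), dt=1.0 → body Δ=(0.1753, 0.0436, -0.0156) → world pose (0.1625, -0.3900, -0.0391)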